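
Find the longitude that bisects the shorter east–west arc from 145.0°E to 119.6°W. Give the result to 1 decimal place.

167.3°W

Signed shortest Δλ from +145.0° to -119.6° is +95.4°.
Midpoint longitude = +145.0° + (+95.4°)/2 = +145.0° + 47.7° = +192.7°.
Normalise into (−180°, 180°]: -167.3°.
(The naïve average (+145.0 + -119.6)/2 = 12.7° is on the wrong side of the globe.)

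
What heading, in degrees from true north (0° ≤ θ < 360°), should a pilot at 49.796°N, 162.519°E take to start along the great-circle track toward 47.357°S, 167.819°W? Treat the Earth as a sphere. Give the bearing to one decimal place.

160.1°

Δλ = -167.819 − 162.519 = -330.338°; wrapped into (−180°, 180°]: 29.662°.
θ = atan2( sin Δλ · cos φ₂ , cos φ₁ · sin φ₂ − sin φ₁ · cos φ₂ · cos Δλ )
  = atan2(0.33525, -0.92442) = 160.066° → normalised to [0°, 360°): 160.066°.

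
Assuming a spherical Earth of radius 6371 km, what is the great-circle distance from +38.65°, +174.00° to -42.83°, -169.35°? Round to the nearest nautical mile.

Δλ = -169.35 − 174.00 = -343.35°; wrapped into (−180°, 180°]: 16.65°.
Δφ = -42.83 − 38.65 = -81.48°.
a = sin²(Δφ/2) + cos φ₁ · cos φ₂ · sin²(Δλ/2) = 0.437930.
c = 2·atan2(√a, √(1−a)) = 1.44633 rad → d = 6371·c ≈ 9214.60 km ≈ 4975.48 nmi.

4975 nmi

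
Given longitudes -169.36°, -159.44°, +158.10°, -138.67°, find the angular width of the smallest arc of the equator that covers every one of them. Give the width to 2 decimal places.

Sort the longitudes: -169.36°, -159.44°, -138.67°, +158.10°.
Eastward gaps between consecutive values (wrapping around): 9.92°, 20.77°, 296.77°, 32.54°.
Largest gap = 296.77° ⇒ minimal covering band is its complement: 360° − 296.77° = 63.23°.
Band runs from +158.10° eastward to -138.67°, crossing the antimeridian.

63.23°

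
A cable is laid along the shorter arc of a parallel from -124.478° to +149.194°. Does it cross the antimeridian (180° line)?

Yes

Naïve |149.194 − -124.478| = 273.672° > 180°, so the shorter arc goes the other way round — across 180°.
Signed shortest Δλ = ((149.194 − -124.478 + 180) mod 360) − 180 = -86.328°.
Going west by 86.328° from -124.478° passes through 180° before reaching +149.194°.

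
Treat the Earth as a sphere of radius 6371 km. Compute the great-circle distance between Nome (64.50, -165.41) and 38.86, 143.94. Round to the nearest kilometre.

Δλ = 143.94 − -165.41 = 309.35°; wrapped into (−180°, 180°]: -50.65°.
Δφ = 38.86 − 64.50 = -25.64°.
a = sin²(Δφ/2) + cos φ₁ · cos φ₂ · sin²(Δλ/2) = 0.110573.
c = 2·atan2(√a, √(1−a)) = 0.67796 rad → d = 6371·c ≈ 4319.27 km.

4319 km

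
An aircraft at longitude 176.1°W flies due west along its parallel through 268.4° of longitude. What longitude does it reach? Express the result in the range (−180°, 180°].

Start at -176.1°; shift −268.4° → -444.5°.
-444.5° lies outside (−180°, 180°]; add 360° → -84.5°.

84.5°W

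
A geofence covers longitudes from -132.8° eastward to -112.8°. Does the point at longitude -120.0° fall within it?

Yes

Band width going east from -132.8° to -112.8°: ((-112.8 − -132.8) mod 360) = 20.0°.
Offset of -120.0° east of the west edge: ((-120.0 − -132.8) mod 360) = 12.8°.
12.8° ≤ 20.0° ⇒ inside.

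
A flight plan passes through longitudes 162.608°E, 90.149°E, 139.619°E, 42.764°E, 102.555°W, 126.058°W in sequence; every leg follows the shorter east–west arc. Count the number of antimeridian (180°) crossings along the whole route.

Leg 1: +162.608° → +90.149°, shortest Δλ = -72.459° (west) — does not cross 180°.
Leg 2: +90.149° → +139.619°, shortest Δλ = 49.47° (east) — does not cross 180°.
Leg 3: +139.619° → +42.764°, shortest Δλ = -96.855° (west) — does not cross 180°.
Leg 4: +42.764° → -102.555°, shortest Δλ = -145.319° (west) — does not cross 180°.
Leg 5: -102.555° → -126.058°, shortest Δλ = -23.503° (west) — does not cross 180°.
Total crossings: 0.

0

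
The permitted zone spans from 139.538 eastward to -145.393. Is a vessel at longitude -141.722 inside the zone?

Band width going east from +139.538° to -145.393°: ((-145.393 − 139.538) mod 360) = 75.069°.
Offset of -141.722° east of the west edge: ((-141.722 − 139.538) mod 360) = 78.740°.
78.740° > 75.069° ⇒ outside.

No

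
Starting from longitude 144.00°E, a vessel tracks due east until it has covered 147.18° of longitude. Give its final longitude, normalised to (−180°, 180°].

Start at +144.00°; shift +147.18° → +291.18°.
+291.18° lies outside (−180°, 180°]; subtract 360° → -68.82°.

68.82°W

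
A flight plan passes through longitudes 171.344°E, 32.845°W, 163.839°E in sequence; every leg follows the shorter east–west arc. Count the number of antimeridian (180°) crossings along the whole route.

2

Leg 1: +171.344° → -32.845°, shortest Δλ = 155.811° (east) — crosses 180°.
Leg 2: -32.845° → +163.839°, shortest Δλ = -163.316° (west) — crosses 180°.
Total crossings: 2.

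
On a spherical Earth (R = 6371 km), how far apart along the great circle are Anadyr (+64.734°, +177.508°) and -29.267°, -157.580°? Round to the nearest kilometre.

Δλ = -157.580 − 177.508 = -335.088°; wrapped into (−180°, 180°]: 24.912°.
Δφ = -29.267 − 64.734 = -94.001°.
a = sin²(Δφ/2) + cos φ₁ · cos φ₂ · sin²(Δλ/2) = 0.552209.
c = 2·atan2(√a, √(1−a)) = 1.67540 rad → d = 6371·c ≈ 10674.00 km.

10674 km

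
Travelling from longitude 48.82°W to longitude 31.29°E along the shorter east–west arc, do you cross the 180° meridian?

Signed shortest Δλ = ((31.29 − -48.82 + 180) mod 360) − 180 = 80.11°.
Going east by 80.11° from -48.82° reaches +31.29° without touching 180°.

No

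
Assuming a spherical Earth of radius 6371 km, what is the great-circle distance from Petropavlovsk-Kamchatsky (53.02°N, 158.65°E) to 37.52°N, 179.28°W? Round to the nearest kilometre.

Δλ = -179.28 − 158.65 = -337.93°; wrapped into (−180°, 180°]: 22.07°.
Δφ = 37.52 − 53.02 = -15.50°.
a = sin²(Δφ/2) + cos φ₁ · cos φ₂ · sin²(Δλ/2) = 0.035665.
c = 2·atan2(√a, √(1−a)) = 0.37998 rad → d = 6371·c ≈ 2420.87 km.

2421 km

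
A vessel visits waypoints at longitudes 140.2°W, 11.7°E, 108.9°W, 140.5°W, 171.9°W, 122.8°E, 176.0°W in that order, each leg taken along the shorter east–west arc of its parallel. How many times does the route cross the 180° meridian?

Leg 1: -140.2° → +11.7°, shortest Δλ = 151.9° (east) — does not cross 180°.
Leg 2: +11.7° → -108.9°, shortest Δλ = -120.6° (west) — does not cross 180°.
Leg 3: -108.9° → -140.5°, shortest Δλ = -31.6° (west) — does not cross 180°.
Leg 4: -140.5° → -171.9°, shortest Δλ = -31.4° (west) — does not cross 180°.
Leg 5: -171.9° → +122.8°, shortest Δλ = -65.3° (west) — crosses 180°.
Leg 6: +122.8° → -176.0°, shortest Δλ = 61.2° (east) — crosses 180°.
Total crossings: 2.

2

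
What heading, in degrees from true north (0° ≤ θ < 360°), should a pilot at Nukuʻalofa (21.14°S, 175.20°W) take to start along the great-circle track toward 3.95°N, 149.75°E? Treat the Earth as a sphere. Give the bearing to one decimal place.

Δλ = 149.75 − -175.20 = 324.95°; wrapped into (−180°, 180°]: -35.05°.
θ = atan2( sin Δλ · cos φ₂ , cos φ₁ · sin φ₂ − sin φ₁ · cos φ₂ · cos Δλ )
  = atan2(-0.57293, 0.35879) = -57.943° → normalised to [0°, 360°): 302.057°.

302.1°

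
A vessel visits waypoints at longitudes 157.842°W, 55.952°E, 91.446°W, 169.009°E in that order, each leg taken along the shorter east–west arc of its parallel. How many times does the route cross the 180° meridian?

2

Leg 1: -157.842° → +55.952°, shortest Δλ = -146.206° (west) — crosses 180°.
Leg 2: +55.952° → -91.446°, shortest Δλ = -147.398° (west) — does not cross 180°.
Leg 3: -91.446° → +169.009°, shortest Δλ = -99.545° (west) — crosses 180°.
Total crossings: 2.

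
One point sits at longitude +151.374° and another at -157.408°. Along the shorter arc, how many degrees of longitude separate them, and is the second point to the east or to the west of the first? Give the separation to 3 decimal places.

Raw difference: -157.408 − 151.374 = -308.782°.
Normalise into (−180°, 180°]: -308.782° + 360° = 51.218°.
Positive ⇒ the second point lies to the east; separation 51.218°.

51.218° east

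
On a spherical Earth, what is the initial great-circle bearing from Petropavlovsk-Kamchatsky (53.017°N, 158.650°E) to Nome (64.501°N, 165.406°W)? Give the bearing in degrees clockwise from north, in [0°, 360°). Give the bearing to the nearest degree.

Δλ = -165.406 − 158.650 = -324.056°; wrapped into (−180°, 180°]: 35.944°.
θ = atan2( sin Δλ · cos φ₂ , cos φ₁ · sin φ₂ − sin φ₁ · cos φ₂ · cos Δλ )
  = atan2(0.25270, 0.26457) = 43.685° → normalised to [0°, 360°): 43.685°.

44°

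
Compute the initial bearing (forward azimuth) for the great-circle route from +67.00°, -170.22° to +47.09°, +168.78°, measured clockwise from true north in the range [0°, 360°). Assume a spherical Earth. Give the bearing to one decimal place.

Δλ = 168.78 − -170.22 = 339.00°; wrapped into (−180°, 180°]: -21.00°.
θ = atan2( sin Δλ · cos φ₂ , cos φ₁ · sin φ₂ − sin φ₁ · cos φ₂ · cos Δλ )
  = atan2(-0.24399, -0.29892) = -140.777° → normalised to [0°, 360°): 219.223°.

219.2°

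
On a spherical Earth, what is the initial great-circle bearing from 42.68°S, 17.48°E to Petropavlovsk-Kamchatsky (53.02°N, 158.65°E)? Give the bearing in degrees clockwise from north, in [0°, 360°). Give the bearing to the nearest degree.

54°

Δλ = 158.65 − 17.48 = 141.17°.
θ = atan2( sin Δλ · cos φ₂ , cos φ₁ · sin φ₂ − sin φ₁ · cos φ₂ · cos Δλ )
  = atan2(0.37717, 0.26961) = 54.442° → normalised to [0°, 360°): 54.442°.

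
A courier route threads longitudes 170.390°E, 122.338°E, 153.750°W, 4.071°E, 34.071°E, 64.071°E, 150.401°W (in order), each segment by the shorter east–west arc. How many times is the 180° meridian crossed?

Leg 1: +170.390° → +122.338°, shortest Δλ = -48.052° (west) — does not cross 180°.
Leg 2: +122.338° → -153.750°, shortest Δλ = 83.912° (east) — crosses 180°.
Leg 3: -153.750° → +4.071°, shortest Δλ = 157.821° (east) — does not cross 180°.
Leg 4: +4.071° → +34.071°, shortest Δλ = 30.0° (east) — does not cross 180°.
Leg 5: +34.071° → +64.071°, shortest Δλ = 30.0° (east) — does not cross 180°.
Leg 6: +64.071° → -150.401°, shortest Δλ = 145.528° (east) — crosses 180°.
Total crossings: 2.

2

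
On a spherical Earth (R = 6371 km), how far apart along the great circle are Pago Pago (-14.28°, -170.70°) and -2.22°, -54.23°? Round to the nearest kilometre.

Δλ = -54.23 − -170.70 = 116.47°.
Δφ = -2.22 − -14.28 = 12.06°.
a = sin²(Δφ/2) + cos φ₁ · cos φ₂ · sin²(Δλ/2) = 0.711039.
c = 2·atan2(√a, √(1−a)) = 2.00653 rad → d = 6371·c ≈ 12783.62 km.

12784 km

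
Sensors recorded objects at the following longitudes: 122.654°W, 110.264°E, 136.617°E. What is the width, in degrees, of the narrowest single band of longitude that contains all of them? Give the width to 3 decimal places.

Sort the longitudes: -122.654°, +110.264°, +136.617°.
Eastward gaps between consecutive values (wrapping around): 232.918°, 26.353°, 100.729°.
Largest gap = 232.918° ⇒ minimal covering band is its complement: 360° − 232.918° = 127.082°.
Band runs from +110.264° eastward to -122.654°, crossing the antimeridian.

127.082°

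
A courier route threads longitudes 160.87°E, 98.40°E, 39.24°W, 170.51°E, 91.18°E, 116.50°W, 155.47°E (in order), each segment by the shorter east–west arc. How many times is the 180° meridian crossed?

Leg 1: +160.87° → +98.40°, shortest Δλ = -62.47° (west) — does not cross 180°.
Leg 2: +98.40° → -39.24°, shortest Δλ = -137.64° (west) — does not cross 180°.
Leg 3: -39.24° → +170.51°, shortest Δλ = -150.25° (west) — crosses 180°.
Leg 4: +170.51° → +91.18°, shortest Δλ = -79.33° (west) — does not cross 180°.
Leg 5: +91.18° → -116.50°, shortest Δλ = 152.32° (east) — crosses 180°.
Leg 6: -116.50° → +155.47°, shortest Δλ = -88.03° (west) — crosses 180°.
Total crossings: 3.

3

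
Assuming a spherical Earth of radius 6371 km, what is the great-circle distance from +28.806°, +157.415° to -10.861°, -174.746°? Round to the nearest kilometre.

5328 km

Δλ = -174.746 − 157.415 = -332.161°; wrapped into (−180°, 180°]: 27.839°.
Δφ = -10.861 − 28.806 = -39.667°.
a = sin²(Δφ/2) + cos φ₁ · cos φ₂ · sin²(Δλ/2) = 0.164916.
c = 2·atan2(√a, √(1−a)) = 0.83636 rad → d = 6371·c ≈ 5328.45 km.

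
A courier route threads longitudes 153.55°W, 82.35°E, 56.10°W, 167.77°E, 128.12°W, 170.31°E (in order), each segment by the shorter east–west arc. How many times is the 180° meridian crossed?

Leg 1: -153.55° → +82.35°, shortest Δλ = -124.1° (west) — crosses 180°.
Leg 2: +82.35° → -56.10°, shortest Δλ = -138.45° (west) — does not cross 180°.
Leg 3: -56.10° → +167.77°, shortest Δλ = -136.13° (west) — crosses 180°.
Leg 4: +167.77° → -128.12°, shortest Δλ = 64.11° (east) — crosses 180°.
Leg 5: -128.12° → +170.31°, shortest Δλ = -61.57° (west) — crosses 180°.
Total crossings: 4.

4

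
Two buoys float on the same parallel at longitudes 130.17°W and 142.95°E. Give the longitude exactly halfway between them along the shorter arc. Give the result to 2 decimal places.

173.61°W

Signed shortest Δλ from -130.17° to +142.95° is -86.88°.
Midpoint longitude = -130.17° + (-86.88°)/2 = -130.17° − 43.44° = -173.61°.
(The naïve average (-130.17 + +142.95)/2 = 6.39° is on the wrong side of the globe.)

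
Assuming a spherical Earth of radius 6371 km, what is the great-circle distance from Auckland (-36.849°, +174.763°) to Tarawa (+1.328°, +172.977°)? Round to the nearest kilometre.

4249 km

Δλ = 172.977 − 174.763 = -1.786°.
Δφ = 1.328 − -36.849 = 38.177°.
a = sin²(Δφ/2) + cos φ₁ · cos φ₂ · sin²(Δλ/2) = 0.107142.
c = 2·atan2(√a, √(1−a)) = 0.66694 rad → d = 6371·c ≈ 4249.09 km.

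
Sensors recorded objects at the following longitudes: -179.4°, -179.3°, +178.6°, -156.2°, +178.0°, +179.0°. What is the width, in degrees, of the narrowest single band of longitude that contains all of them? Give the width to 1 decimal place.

Sort the longitudes: -179.4°, -179.3°, -156.2°, +178.0°, +178.6°, +179.0°.
Eastward gaps between consecutive values (wrapping around): 0.1°, 23.1°, 334.2°, 0.6°, 0.4°, 1.6°.
Largest gap = 334.2° ⇒ minimal covering band is its complement: 360° − 334.2° = 25.8°.
Band runs from +178.0° eastward to -156.2°, crossing the antimeridian.

25.8°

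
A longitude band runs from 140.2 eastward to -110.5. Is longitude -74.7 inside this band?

No

Band width going east from +140.2° to -110.5°: ((-110.5 − 140.2) mod 360) = 109.3°.
Offset of -74.7° east of the west edge: ((-74.7 − 140.2) mod 360) = 145.1°.
145.1° > 109.3° ⇒ outside.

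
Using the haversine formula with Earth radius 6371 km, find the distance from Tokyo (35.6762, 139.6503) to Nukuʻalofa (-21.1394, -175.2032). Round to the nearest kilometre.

7905 km

Δλ = -175.2032 − 139.6503 = -314.8535°; wrapped into (−180°, 180°]: 45.1465°.
Δφ = -21.1394 − 35.6762 = -56.8156°.
a = sin²(Δφ/2) + cos φ₁ · cos φ₂ · sin²(Δλ/2) = 0.337975.
c = 2·atan2(√a, √(1−a)) = 1.24079 rad → d = 6371·c ≈ 7905.07 km.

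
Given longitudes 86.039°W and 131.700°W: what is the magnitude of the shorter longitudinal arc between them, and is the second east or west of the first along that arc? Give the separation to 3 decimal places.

45.661° west

Raw difference: -131.700 − -86.039 = -45.661°.
Normalise into (−180°, 180°]: -45.661° stays -45.661°.
Negative ⇒ the second point lies to the west; separation 45.661°.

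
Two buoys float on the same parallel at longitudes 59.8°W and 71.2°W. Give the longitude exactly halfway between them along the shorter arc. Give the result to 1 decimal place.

65.5°W

Signed shortest Δλ from -59.8° to -71.2° is -11.4°.
Midpoint longitude = -59.8° + (-11.4°)/2 = -59.8° − 5.7° = -65.5°.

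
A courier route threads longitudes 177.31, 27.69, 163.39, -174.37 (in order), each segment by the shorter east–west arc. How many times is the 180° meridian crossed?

1

Leg 1: +177.31° → +27.69°, shortest Δλ = -149.62° (west) — does not cross 180°.
Leg 2: +27.69° → +163.39°, shortest Δλ = 135.7° (east) — does not cross 180°.
Leg 3: +163.39° → -174.37°, shortest Δλ = 22.24° (east) — crosses 180°.
Total crossings: 1.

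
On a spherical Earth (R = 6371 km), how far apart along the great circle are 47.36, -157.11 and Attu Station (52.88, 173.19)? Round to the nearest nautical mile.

1181 nmi

Δλ = 173.19 − -157.11 = 330.30°; wrapped into (−180°, 180°]: -29.70°.
Δφ = 52.88 − 47.36 = 5.52°.
a = sin²(Δφ/2) + cos φ₁ · cos φ₂ · sin²(Δλ/2) = 0.029170.
c = 2·atan2(√a, √(1−a)) = 0.34327 rad → d = 6371·c ≈ 2186.96 km ≈ 1180.86 nmi.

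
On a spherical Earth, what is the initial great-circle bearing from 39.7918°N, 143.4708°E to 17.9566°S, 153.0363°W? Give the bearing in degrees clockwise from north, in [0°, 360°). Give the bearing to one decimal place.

120.9°

Δλ = -153.0363 − 143.4708 = -296.5071°; wrapped into (−180°, 180°]: 63.4929°.
θ = atan2( sin Δλ · cos φ₂ , cos φ₁ · sin φ₂ − sin φ₁ · cos φ₂ · cos Δλ )
  = atan2(0.85129, -0.50861) = 120.857° → normalised to [0°, 360°): 120.857°.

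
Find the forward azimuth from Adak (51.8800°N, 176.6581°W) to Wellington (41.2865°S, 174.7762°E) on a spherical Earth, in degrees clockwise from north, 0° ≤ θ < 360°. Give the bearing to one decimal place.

186.4°

Δλ = 174.7762 − -176.6581 = 351.4343°; wrapped into (−180°, 180°]: -8.5657°.
θ = atan2( sin Δλ · cos φ₂ , cos φ₁ · sin φ₂ − sin φ₁ · cos φ₂ · cos Δλ )
  = atan2(-0.11192, -0.99188) = -173.562° → normalised to [0°, 360°): 186.438°.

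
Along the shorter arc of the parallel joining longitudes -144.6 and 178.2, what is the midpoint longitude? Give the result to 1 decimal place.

Signed shortest Δλ from -144.6° to +178.2° is -37.2°.
Midpoint longitude = -144.6° + (-37.2°)/2 = -144.6° − 18.6° = -163.2°.
(The naïve average (-144.6 + +178.2)/2 = 16.8° is on the wrong side of the globe.)

-163.2°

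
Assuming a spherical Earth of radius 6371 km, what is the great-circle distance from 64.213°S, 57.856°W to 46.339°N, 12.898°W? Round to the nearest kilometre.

Δλ = -12.898 − -57.856 = 44.958°.
Δφ = 46.339 − -64.213 = 110.552°.
a = sin²(Δφ/2) + cos φ₁ · cos φ₂ · sin²(Δλ/2) = 0.719434.
c = 2·atan2(√a, √(1−a)) = 2.02514 rad → d = 6371·c ≈ 12902.14 km.

12902 km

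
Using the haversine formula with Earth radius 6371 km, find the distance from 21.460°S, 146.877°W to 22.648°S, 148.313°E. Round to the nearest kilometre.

Δλ = 148.313 − -146.877 = 295.190°; wrapped into (−180°, 180°]: -64.810°.
Δφ = -22.648 − -21.460 = -1.188°.
a = sin²(Δφ/2) + cos φ₁ · cos φ₂ · sin²(Δλ/2) = 0.246776.
c = 2·atan2(√a, √(1−a)) = 1.03974 rad → d = 6371·c ≈ 6624.16 km.

6624 km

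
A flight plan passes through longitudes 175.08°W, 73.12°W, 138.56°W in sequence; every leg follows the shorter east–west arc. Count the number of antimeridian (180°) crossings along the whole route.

0

Leg 1: -175.08° → -73.12°, shortest Δλ = 101.96° (east) — does not cross 180°.
Leg 2: -73.12° → -138.56°, shortest Δλ = -65.44° (west) — does not cross 180°.
Total crossings: 0.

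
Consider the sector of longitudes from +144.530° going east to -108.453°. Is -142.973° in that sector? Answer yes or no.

Band width going east from +144.530° to -108.453°: ((-108.453 − 144.530) mod 360) = 107.017°.
Offset of -142.973° east of the west edge: ((-142.973 − 144.530) mod 360) = 72.497°.
72.497° ≤ 107.017° ⇒ inside.

Yes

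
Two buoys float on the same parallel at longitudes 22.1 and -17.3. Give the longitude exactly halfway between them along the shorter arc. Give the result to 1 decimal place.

Signed shortest Δλ from +22.1° to -17.3° is -39.4°.
Midpoint longitude = +22.1° + (-39.4°)/2 = +22.1° − 19.7° = +2.4°.

+2.4°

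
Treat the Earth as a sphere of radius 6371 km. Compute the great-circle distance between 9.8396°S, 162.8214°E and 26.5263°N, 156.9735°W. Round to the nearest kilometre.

Δλ = -156.9735 − 162.8214 = -319.7949°; wrapped into (−180°, 180°]: 40.2051°.
Δφ = 26.5263 − -9.8396 = 36.3659°.
a = sin²(Δφ/2) + cos φ₁ · cos φ₂ · sin²(Δλ/2) = 0.201517.
c = 2·atan2(√a, √(1−a)) = 0.93108 rad → d = 6371·c ≈ 5931.92 km.

5932 km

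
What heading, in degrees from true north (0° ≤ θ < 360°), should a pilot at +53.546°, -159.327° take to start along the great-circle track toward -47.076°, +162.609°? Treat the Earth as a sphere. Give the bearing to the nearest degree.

Δλ = 162.609 − -159.327 = 321.936°; wrapped into (−180°, 180°]: -38.064°.
θ = atan2( sin Δλ · cos φ₂ , cos φ₁ · sin φ₂ − sin φ₁ · cos φ₂ · cos Δλ )
  = atan2(-0.41988, -0.86637) = -154.143° → normalised to [0°, 360°): 205.857°.

206°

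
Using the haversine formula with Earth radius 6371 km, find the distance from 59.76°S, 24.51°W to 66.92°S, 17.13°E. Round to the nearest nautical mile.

Δλ = 17.13 − -24.51 = 41.64°.
Δφ = -66.92 − -59.76 = -7.16°.
a = sin²(Δφ/2) + cos φ₁ · cos φ₂ · sin²(Δλ/2) = 0.028841.
c = 2·atan2(√a, √(1−a)) = 0.34131 rad → d = 6371·c ≈ 2174.46 km ≈ 1174.11 nmi.

1174 nmi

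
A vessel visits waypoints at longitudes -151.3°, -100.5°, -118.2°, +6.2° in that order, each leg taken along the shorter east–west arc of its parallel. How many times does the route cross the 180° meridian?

Leg 1: -151.3° → -100.5°, shortest Δλ = 50.8° (east) — does not cross 180°.
Leg 2: -100.5° → -118.2°, shortest Δλ = -17.7° (west) — does not cross 180°.
Leg 3: -118.2° → +6.2°, shortest Δλ = 124.4° (east) — does not cross 180°.
Total crossings: 0.

0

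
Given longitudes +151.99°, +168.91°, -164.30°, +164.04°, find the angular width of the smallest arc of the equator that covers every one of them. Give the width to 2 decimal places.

43.71°

Sort the longitudes: -164.30°, +151.99°, +164.04°, +168.91°.
Eastward gaps between consecutive values (wrapping around): 316.29°, 12.05°, 4.87°, 26.79°.
Largest gap = 316.29° ⇒ minimal covering band is its complement: 360° − 316.29° = 43.71°.
Band runs from +151.99° eastward to -164.30°, crossing the antimeridian.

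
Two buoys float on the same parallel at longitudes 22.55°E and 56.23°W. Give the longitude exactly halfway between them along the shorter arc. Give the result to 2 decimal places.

Signed shortest Δλ from +22.55° to -56.23° is -78.78°.
Midpoint longitude = +22.55° + (-78.78°)/2 = +22.55° − 39.39° = -16.84°.

16.84°W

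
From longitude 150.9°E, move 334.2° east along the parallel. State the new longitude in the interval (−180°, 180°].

Start at +150.9°; shift +334.2° → +485.1°.
+485.1° lies outside (−180°, 180°]; subtract 360° → +125.1°.

125.1°E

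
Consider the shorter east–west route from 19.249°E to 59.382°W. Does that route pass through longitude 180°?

Signed shortest Δλ = ((-59.382 − 19.249 + 180) mod 360) − 180 = -78.631°.
Going west by 78.631° from +19.249° reaches -59.382° without touching 180°.

No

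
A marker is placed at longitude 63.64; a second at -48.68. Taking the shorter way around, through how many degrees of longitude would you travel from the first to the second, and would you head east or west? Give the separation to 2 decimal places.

112.32° west

Raw difference: -48.68 − 63.64 = -112.32°.
Normalise into (−180°, 180°]: -112.32° stays -112.32°.
Negative ⇒ the second point lies to the west; separation 112.32°.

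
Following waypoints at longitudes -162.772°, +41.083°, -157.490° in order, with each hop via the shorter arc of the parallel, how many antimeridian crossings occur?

2

Leg 1: -162.772° → +41.083°, shortest Δλ = -156.145° (west) — crosses 180°.
Leg 2: +41.083° → -157.490°, shortest Δλ = 161.427° (east) — crosses 180°.
Total crossings: 2.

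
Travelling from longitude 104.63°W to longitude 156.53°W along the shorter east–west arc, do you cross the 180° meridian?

No

Signed shortest Δλ = ((-156.53 − -104.63 + 180) mod 360) − 180 = -51.9°.
Going west by 51.9° from -104.63° reaches -156.53° without touching 180°.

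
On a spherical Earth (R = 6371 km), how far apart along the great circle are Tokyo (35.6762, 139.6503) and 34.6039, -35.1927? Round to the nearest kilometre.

12182 km

Δλ = -35.1927 − 139.6503 = -174.8430°.
Δφ = 34.6039 − 35.6762 = -1.0723°.
a = sin²(Δφ/2) + cos φ₁ · cos φ₂ · sin²(Δλ/2) = 0.667358.
c = 2·atan2(√a, √(1−a)) = 1.91210 rad → d = 6371·c ≈ 12181.99 km.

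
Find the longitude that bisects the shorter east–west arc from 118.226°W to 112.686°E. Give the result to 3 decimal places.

177.230°E

Signed shortest Δλ from -118.226° to +112.686° is -129.088°.
Midpoint longitude = -118.226° + (-129.088°)/2 = -118.226° − 64.544° = -182.770°.
Normalise into (−180°, 180°]: +177.230°.
(The naïve average (-118.226 + +112.686)/2 = -2.77° is on the wrong side of the globe.)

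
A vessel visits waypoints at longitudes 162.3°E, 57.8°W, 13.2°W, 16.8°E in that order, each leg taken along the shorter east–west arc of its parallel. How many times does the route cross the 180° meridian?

1

Leg 1: +162.3° → -57.8°, shortest Δλ = 139.9° (east) — crosses 180°.
Leg 2: -57.8° → -13.2°, shortest Δλ = 44.6° (east) — does not cross 180°.
Leg 3: -13.2° → +16.8°, shortest Δλ = 30.0° (east) — does not cross 180°.
Total crossings: 1.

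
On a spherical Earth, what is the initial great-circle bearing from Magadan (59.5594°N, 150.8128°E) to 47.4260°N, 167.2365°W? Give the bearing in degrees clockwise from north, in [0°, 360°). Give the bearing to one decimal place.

97.6°

Δλ = -167.2365 − 150.8128 = -318.0493°; wrapped into (−180°, 180°]: 41.9507°.
θ = atan2( sin Δλ · cos φ₂ , cos φ₁ · sin φ₂ − sin φ₁ · cos φ₂ · cos Δλ )
  = atan2(0.45226, -0.06070) = 97.645° → normalised to [0°, 360°): 97.645°.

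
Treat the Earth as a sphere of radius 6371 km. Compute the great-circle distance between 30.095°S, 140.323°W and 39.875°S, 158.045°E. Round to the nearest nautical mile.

Δλ = 158.045 − -140.323 = 298.368°; wrapped into (−180°, 180°]: -61.632°.
Δφ = -39.875 − -30.095 = -9.780°.
a = sin²(Δφ/2) + cos φ₁ · cos φ₂ · sin²(Δλ/2) = 0.181520.
c = 2·atan2(√a, √(1−a)) = 0.88025 rad → d = 6371·c ≈ 5608.05 km ≈ 3028.11 nmi.

3028 nmi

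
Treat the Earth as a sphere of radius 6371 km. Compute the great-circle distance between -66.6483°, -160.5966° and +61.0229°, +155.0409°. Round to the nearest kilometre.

Δλ = 155.0409 − -160.5966 = 315.6375°; wrapped into (−180°, 180°]: -44.3625°.
Δφ = 61.0229 − -66.6483 = 127.6712°.
a = sin²(Δφ/2) + cos φ₁ · cos φ₂ · sin²(Δλ/2) = 0.832935.
c = 2·atan2(√a, √(1−a)) = 2.29946 rad → d = 6371·c ≈ 14649.84 km.

14650 km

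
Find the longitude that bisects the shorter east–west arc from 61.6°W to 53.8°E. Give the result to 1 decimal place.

Signed shortest Δλ from -61.6° to +53.8° is +115.4°.
Midpoint longitude = -61.6° + (+115.4°)/2 = -61.6° + 57.7° = -3.9°.

3.9°W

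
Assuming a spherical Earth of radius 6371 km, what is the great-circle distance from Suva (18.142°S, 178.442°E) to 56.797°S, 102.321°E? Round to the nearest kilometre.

7487 km

Δλ = 102.321 − 178.442 = -76.121°.
Δφ = -56.797 − -18.142 = -38.655°.
a = sin²(Δφ/2) + cos φ₁ · cos φ₂ · sin²(Δλ/2) = 0.307319.
c = 2·atan2(√a, √(1−a)) = 1.17520 rad → d = 6371·c ≈ 7487.17 km.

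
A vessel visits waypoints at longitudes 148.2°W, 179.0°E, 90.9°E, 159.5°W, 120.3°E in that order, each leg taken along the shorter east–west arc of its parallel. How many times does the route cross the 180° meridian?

3

Leg 1: -148.2° → +179.0°, shortest Δλ = -32.8° (west) — crosses 180°.
Leg 2: +179.0° → +90.9°, shortest Δλ = -88.1° (west) — does not cross 180°.
Leg 3: +90.9° → -159.5°, shortest Δλ = 109.6° (east) — crosses 180°.
Leg 4: -159.5° → +120.3°, shortest Δλ = -80.2° (west) — crosses 180°.
Total crossings: 3.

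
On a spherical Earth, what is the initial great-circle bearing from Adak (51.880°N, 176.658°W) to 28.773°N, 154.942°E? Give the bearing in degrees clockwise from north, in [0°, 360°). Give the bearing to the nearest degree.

Δλ = 154.942 − -176.658 = 331.600°; wrapped into (−180°, 180°]: -28.400°.
θ = atan2( sin Δλ · cos φ₂ , cos φ₁ · sin φ₂ − sin φ₁ · cos φ₂ · cos Δλ )
  = atan2(-0.41690, -0.30946) = -126.586° → normalised to [0°, 360°): 233.414°.

233°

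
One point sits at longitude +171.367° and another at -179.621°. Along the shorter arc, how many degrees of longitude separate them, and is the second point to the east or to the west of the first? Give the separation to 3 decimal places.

Raw difference: -179.621 − 171.367 = -350.988°.
Normalise into (−180°, 180°]: -350.988° + 360° = 9.012°.
Positive ⇒ the second point lies to the east; separation 9.012°.

9.012° east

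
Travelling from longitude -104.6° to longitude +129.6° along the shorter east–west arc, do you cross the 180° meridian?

Yes

Naïve |129.6 − -104.6| = 234.2° > 180°, so the shorter arc goes the other way round — across 180°.
Signed shortest Δλ = ((129.6 − -104.6 + 180) mod 360) − 180 = -125.8°.
Going west by 125.8° from -104.6° passes through 180° before reaching +129.6°.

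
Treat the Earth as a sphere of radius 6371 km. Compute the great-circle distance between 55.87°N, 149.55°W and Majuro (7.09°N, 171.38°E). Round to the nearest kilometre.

6415 km

Δλ = 171.38 − -149.55 = 320.93°; wrapped into (−180°, 180°]: -39.07°.
Δφ = 7.09 − 55.87 = -48.78°.
a = sin²(Δφ/2) + cos φ₁ · cos φ₂ · sin²(Δλ/2) = 0.232779.
c = 2·atan2(√a, √(1−a)) = 1.00695 rad → d = 6371·c ≈ 6415.27 km.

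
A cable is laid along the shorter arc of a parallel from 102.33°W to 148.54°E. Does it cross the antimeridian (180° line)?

Naïve |148.54 − -102.33| = 250.87° > 180°, so the shorter arc goes the other way round — across 180°.
Signed shortest Δλ = ((148.54 − -102.33 + 180) mod 360) − 180 = -109.13°.
Going west by 109.13° from -102.33° passes through 180° before reaching +148.54°.

Yes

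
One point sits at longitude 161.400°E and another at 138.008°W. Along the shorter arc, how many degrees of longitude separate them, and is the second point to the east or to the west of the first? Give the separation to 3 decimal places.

Raw difference: -138.008 − 161.400 = -299.408°.
Normalise into (−180°, 180°]: -299.408° + 360° = 60.592°.
Positive ⇒ the second point lies to the east; separation 60.592°.

60.592° east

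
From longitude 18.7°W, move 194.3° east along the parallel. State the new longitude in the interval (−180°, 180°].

175.6°E

Start at -18.7°; shift +194.3° → +175.6°.
+175.6° already lies in (−180°, 180°].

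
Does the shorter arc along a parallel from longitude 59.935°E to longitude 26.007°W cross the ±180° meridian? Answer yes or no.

Signed shortest Δλ = ((-26.007 − 59.935 + 180) mod 360) − 180 = -85.942°.
Going west by 85.942° from +59.935° reaches -26.007° without touching 180°.

No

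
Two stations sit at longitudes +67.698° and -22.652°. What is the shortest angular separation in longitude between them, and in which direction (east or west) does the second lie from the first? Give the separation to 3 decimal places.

Raw difference: -22.652 − 67.698 = -90.35°.
Normalise into (−180°, 180°]: -90.35° stays -90.35°.
Negative ⇒ the second point lies to the west; separation 90.350°.

90.350° west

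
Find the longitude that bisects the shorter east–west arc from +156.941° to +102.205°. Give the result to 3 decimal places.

Signed shortest Δλ from +156.941° to +102.205° is -54.736°.
Midpoint longitude = +156.941° + (-54.736°)/2 = +156.941° − 27.368° = +129.573°.

+129.573°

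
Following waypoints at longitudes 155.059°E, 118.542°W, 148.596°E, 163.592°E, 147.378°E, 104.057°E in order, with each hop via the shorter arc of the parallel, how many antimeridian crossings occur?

2

Leg 1: +155.059° → -118.542°, shortest Δλ = 86.399° (east) — crosses 180°.
Leg 2: -118.542° → +148.596°, shortest Δλ = -92.862° (west) — crosses 180°.
Leg 3: +148.596° → +163.592°, shortest Δλ = 14.996° (east) — does not cross 180°.
Leg 4: +163.592° → +147.378°, shortest Δλ = -16.214° (west) — does not cross 180°.
Leg 5: +147.378° → +104.057°, shortest Δλ = -43.321° (west) — does not cross 180°.
Total crossings: 2.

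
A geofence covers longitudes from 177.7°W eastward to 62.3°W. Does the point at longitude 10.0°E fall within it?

No

Band width going east from -177.7° to -62.3°: ((-62.3 − -177.7) mod 360) = 115.4°.
Offset of +10.0° east of the west edge: ((10.0 − -177.7) mod 360) = 187.7°.
187.7° > 115.4° ⇒ outside.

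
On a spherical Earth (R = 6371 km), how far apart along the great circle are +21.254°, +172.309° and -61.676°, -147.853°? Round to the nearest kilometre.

9877 km

Δλ = -147.853 − 172.309 = -320.162°; wrapped into (−180°, 180°]: 39.838°.
Δφ = -61.676 − 21.254 = -82.930°.
a = sin²(Δφ/2) + cos φ₁ · cos φ₂ · sin²(Δλ/2) = 0.489784.
c = 2·atan2(√a, √(1−a)) = 1.55036 rad → d = 6371·c ≈ 9877.36 km.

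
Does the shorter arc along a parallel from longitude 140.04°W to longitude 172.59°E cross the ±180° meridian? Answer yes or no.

Yes

Naïve |172.59 − -140.04| = 312.63° > 180°, so the shorter arc goes the other way round — across 180°.
Signed shortest Δλ = ((172.59 − -140.04 + 180) mod 360) − 180 = -47.37°.
Going west by 47.37° from -140.04° passes through 180° before reaching +172.59°.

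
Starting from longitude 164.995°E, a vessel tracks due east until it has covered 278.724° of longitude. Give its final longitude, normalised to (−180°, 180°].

83.719°E

Start at +164.995°; shift +278.724° → +443.719°.
+443.719° lies outside (−180°, 180°]; subtract 360° → +83.719°.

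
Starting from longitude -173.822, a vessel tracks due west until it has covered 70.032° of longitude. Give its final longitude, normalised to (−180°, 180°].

Start at -173.822°; shift −70.032° → -243.854°.
-243.854° lies outside (−180°, 180°]; add 360° → +116.146°.

+116.146°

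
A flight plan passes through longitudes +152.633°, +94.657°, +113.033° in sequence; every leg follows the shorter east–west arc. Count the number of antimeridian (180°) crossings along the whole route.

Leg 1: +152.633° → +94.657°, shortest Δλ = -57.976° (west) — does not cross 180°.
Leg 2: +94.657° → +113.033°, shortest Δλ = 18.376° (east) — does not cross 180°.
Total crossings: 0.

0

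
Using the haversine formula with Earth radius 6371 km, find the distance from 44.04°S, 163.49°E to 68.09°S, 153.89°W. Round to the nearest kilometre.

3626 km

Δλ = -153.89 − 163.49 = -317.38°; wrapped into (−180°, 180°]: 42.62°.
Δφ = -68.09 − -44.04 = -24.05°.
a = sin²(Δφ/2) + cos φ₁ · cos φ₂ · sin²(Δλ/2) = 0.078831.
c = 2·atan2(√a, √(1−a)) = 0.56919 rad → d = 6371·c ≈ 3626.31 km.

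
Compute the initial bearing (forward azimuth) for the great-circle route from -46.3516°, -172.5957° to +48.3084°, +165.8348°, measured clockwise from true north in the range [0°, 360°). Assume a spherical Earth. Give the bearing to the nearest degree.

346°

Δλ = 165.8348 − -172.5957 = 338.4305°; wrapped into (−180°, 180°]: -21.5695°.
θ = atan2( sin Δλ · cos φ₂ , cos φ₁ · sin φ₂ − sin φ₁ · cos φ₂ · cos Δλ )
  = atan2(-0.24452, 0.96299) = -14.247° → normalised to [0°, 360°): 345.753°.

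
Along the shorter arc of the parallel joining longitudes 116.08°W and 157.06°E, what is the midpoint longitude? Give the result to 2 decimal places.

Signed shortest Δλ from -116.08° to +157.06° is -86.86°.
Midpoint longitude = -116.08° + (-86.86°)/2 = -116.08° − 43.43° = -159.51°.
(The naïve average (-116.08 + +157.06)/2 = 20.49° is on the wrong side of the globe.)

159.51°W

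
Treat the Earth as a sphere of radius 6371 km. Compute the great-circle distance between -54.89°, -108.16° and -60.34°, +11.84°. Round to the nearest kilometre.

6155 km

Δλ = 11.84 − -108.16 = 120.00°.
Δφ = -60.34 − -54.89 = -5.45°.
a = sin²(Δφ/2) + cos φ₁ · cos φ₂ · sin²(Δλ/2) = 0.215720.
c = 2·atan2(√a, √(1−a)) = 0.96604 rad → d = 6371·c ≈ 6154.66 km.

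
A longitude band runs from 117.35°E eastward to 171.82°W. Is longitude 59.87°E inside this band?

No

Band width going east from +117.35° to -171.82°: ((-171.82 − 117.35) mod 360) = 70.83°.
Offset of +59.87° east of the west edge: ((59.87 − 117.35) mod 360) = 302.52°.
302.52° > 70.83° ⇒ outside.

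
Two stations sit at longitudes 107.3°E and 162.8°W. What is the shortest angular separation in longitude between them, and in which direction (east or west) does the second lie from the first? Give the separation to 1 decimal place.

Raw difference: -162.8 − 107.3 = -270.1°.
Normalise into (−180°, 180°]: -270.1° + 360° = 89.9°.
Positive ⇒ the second point lies to the east; separation 89.9°.

89.9° east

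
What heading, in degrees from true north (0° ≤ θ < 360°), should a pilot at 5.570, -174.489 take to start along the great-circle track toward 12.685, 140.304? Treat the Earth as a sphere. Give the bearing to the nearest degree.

282°

Δλ = 140.304 − -174.489 = 314.793°; wrapped into (−180°, 180°]: -45.207°.
θ = atan2( sin Δλ · cos φ₂ , cos φ₁ · sin φ₂ − sin φ₁ · cos φ₂ · cos Δλ )
  = atan2(-0.69234, 0.15184) = -77.630° → normalised to [0°, 360°): 282.370°.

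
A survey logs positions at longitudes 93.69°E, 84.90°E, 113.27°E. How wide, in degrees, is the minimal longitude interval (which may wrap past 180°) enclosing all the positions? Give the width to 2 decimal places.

Sort the longitudes: +84.90°, +93.69°, +113.27°.
Eastward gaps between consecutive values (wrapping around): 8.79°, 19.58°, 331.63°.
Largest gap = 331.63° ⇒ minimal covering band is its complement: 360° − 331.63° = 28.37°.
Band runs from +84.90° eastward to +113.27°.

28.37°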